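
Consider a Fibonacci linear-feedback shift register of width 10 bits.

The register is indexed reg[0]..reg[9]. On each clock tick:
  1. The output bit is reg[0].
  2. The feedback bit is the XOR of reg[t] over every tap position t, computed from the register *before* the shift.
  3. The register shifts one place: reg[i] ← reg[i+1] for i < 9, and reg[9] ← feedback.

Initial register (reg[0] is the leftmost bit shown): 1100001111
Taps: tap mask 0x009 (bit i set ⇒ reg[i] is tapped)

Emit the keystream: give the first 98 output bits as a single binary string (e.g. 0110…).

k : reg_k → out_k, fb_k
0: 1100001111 → 1, fb=1
1: 1000011111 → 1, fb=1
2: 0000111111 → 0, fb=0
3: 0001111110 → 0, fb=1
4: 0011111101 → 0, fb=1
5: 0111111011 → 0, fb=1
6: 1111110111 → 1, fb=0
7: 1111101110 → 1, fb=0
8: 1111011100 → 1, fb=0
9: 1110111000 → 1, fb=1
10: 1101110001 → 1, fb=0
11: 1011100010 → 1, fb=0
12: 0111000100 → 0, fb=1
13: 1110001001 → 1, fb=1
14: 1100010011 → 1, fb=1
15: 1000100111 → 1, fb=1
16: 0001001111 → 0, fb=1
17: 0010011111 → 0, fb=0
18: 0100111110 → 0, fb=0
19: 1001111100 → 1, fb=0
20: 0011111000 → 0, fb=1
21: 0111110001 → 0, fb=1
22: 1111100011 → 1, fb=0
23: 1111000110 → 1, fb=0
24: 1110001100 → 1, fb=1
25: 1100011001 → 1, fb=1
26: 1000110011 → 1, fb=1
27: 0001100111 → 0, fb=1
28: 0011001111 → 0, fb=1
29: 0110011111 → 0, fb=0
30: 1100111110 → 1, fb=1
31: 1001111101 → 1, fb=0
32: 0011111010 → 0, fb=1
33: 0111110101 → 0, fb=1
34: 1111101011 → 1, fb=0
35: 1111010110 → 1, fb=0
36: 1110101100 → 1, fb=1
37: 1101011001 → 1, fb=0
38: 1010110010 → 1, fb=1
39: 0101100101 → 0, fb=1
40: 1011001011 → 1, fb=0
41: 0110010110 → 0, fb=0
42: 1100101100 → 1, fb=1
43: 1001011001 → 1, fb=0
44: 0010110010 → 0, fb=0
45: 0101100100 → 0, fb=1
46: 1011001001 → 1, fb=0
47: 0110010010 → 0, fb=0
48: 1100100100 → 1, fb=1
49: 1001001001 → 1, fb=0
50: 0010010010 → 0, fb=0
51: 0100100100 → 0, fb=0
52: 1001001000 → 1, fb=0
53: 0010010000 → 0, fb=0
54: 0100100000 → 0, fb=0
55: 1001000000 → 1, fb=0
56: 0010000000 → 0, fb=0
57: 0100000000 → 0, fb=0
58: 1000000000 → 1, fb=1
59: 0000000001 → 0, fb=0
60: 0000000010 → 0, fb=0
61: 0000000100 → 0, fb=0
62: 0000001000 → 0, fb=0
63: 0000010000 → 0, fb=0
64: 0000100000 → 0, fb=0
65: 0001000000 → 0, fb=1
66: 0010000001 → 0, fb=0
67: 0100000010 → 0, fb=0
68: 1000000100 → 1, fb=1
69: 0000001001 → 0, fb=0
70: 0000010010 → 0, fb=0
71: 0000100100 → 0, fb=0
72: 0001001000 → 0, fb=1
73: 0010010001 → 0, fb=0
74: 0100100010 → 0, fb=0
75: 1001000100 → 1, fb=0
76: 0010001000 → 0, fb=0
77: 0100010000 → 0, fb=0
78: 1000100000 → 1, fb=1
79: 0001000001 → 0, fb=1
80: 0010000011 → 0, fb=0
81: 0100000110 → 0, fb=0
82: 1000001100 → 1, fb=1
83: 0000011001 → 0, fb=0
84: 0000110010 → 0, fb=0
85: 0001100100 → 0, fb=1
86: 0011001001 → 0, fb=1
87: 0110010011 → 0, fb=0
88: 1100100110 → 1, fb=1
89: 1001001101 → 1, fb=0
90: 0010011010 → 0, fb=0
91: 0100110100 → 0, fb=0
92: 1001101000 → 1, fb=0
93: 0011010000 → 0, fb=1
94: 0110100001 → 0, fb=0
95: 1101000010 → 1, fb=0
96: 1010000100 → 1, fb=1
97: 0100001001 → 0, fb=0

11000011111101110001001111100011001111101011001011001001001000000000100000010010001000001100100110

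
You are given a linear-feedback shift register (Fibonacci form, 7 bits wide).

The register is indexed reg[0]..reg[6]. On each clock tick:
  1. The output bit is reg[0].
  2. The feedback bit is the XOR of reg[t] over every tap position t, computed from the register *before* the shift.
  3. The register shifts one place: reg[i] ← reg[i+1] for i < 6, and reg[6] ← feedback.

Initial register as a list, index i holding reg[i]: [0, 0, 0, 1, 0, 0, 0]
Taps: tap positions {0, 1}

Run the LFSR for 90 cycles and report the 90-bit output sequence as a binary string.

000100000110000101000111100100010110011101010011111010000111000100100110110101101111011000

k : reg_k → out_k, fb_k
0: 0001000 → 0, fb=0
1: 0010000 → 0, fb=0
2: 0100000 → 0, fb=1
3: 1000001 → 1, fb=1
4: 0000011 → 0, fb=0
5: 0000110 → 0, fb=0
6: 0001100 → 0, fb=0
7: 0011000 → 0, fb=0
8: 0110000 → 0, fb=1
9: 1100001 → 1, fb=0
10: 1000010 → 1, fb=1
11: 0000101 → 0, fb=0
12: 0001010 → 0, fb=0
13: 0010100 → 0, fb=0
14: 0101000 → 0, fb=1
15: 1010001 → 1, fb=1
16: 0100011 → 0, fb=1
17: 1000111 → 1, fb=1
18: 0001111 → 0, fb=0
19: 0011110 → 0, fb=0
20: 0111100 → 0, fb=1
21: 1111001 → 1, fb=0
22: 1110010 → 1, fb=0
23: 1100100 → 1, fb=0
24: 1001000 → 1, fb=1
25: 0010001 → 0, fb=0
26: 0100010 → 0, fb=1
27: 1000101 → 1, fb=1
28: 0001011 → 0, fb=0
29: 0010110 → 0, fb=0
30: 0101100 → 0, fb=1
31: 1011001 → 1, fb=1
32: 0110011 → 0, fb=1
33: 1100111 → 1, fb=0
34: 1001110 → 1, fb=1
35: 0011101 → 0, fb=0
36: 0111010 → 0, fb=1
37: 1110101 → 1, fb=0
38: 1101010 → 1, fb=0
39: 1010100 → 1, fb=1
40: 0101001 → 0, fb=1
41: 1010011 → 1, fb=1
42: 0100111 → 0, fb=1
43: 1001111 → 1, fb=1
44: 0011111 → 0, fb=0
45: 0111110 → 0, fb=1
46: 1111101 → 1, fb=0
47: 1111010 → 1, fb=0
48: 1110100 → 1, fb=0
49: 1101000 → 1, fb=0
50: 1010000 → 1, fb=1
51: 0100001 → 0, fb=1
52: 1000011 → 1, fb=1
53: 0000111 → 0, fb=0
54: 0001110 → 0, fb=0
55: 0011100 → 0, fb=0
56: 0111000 → 0, fb=1
57: 1110001 → 1, fb=0
58: 1100010 → 1, fb=0
59: 1000100 → 1, fb=1
60: 0001001 → 0, fb=0
61: 0010010 → 0, fb=0
62: 0100100 → 0, fb=1
63: 1001001 → 1, fb=1
64: 0010011 → 0, fb=0
65: 0100110 → 0, fb=1
66: 1001101 → 1, fb=1
67: 0011011 → 0, fb=0
68: 0110110 → 0, fb=1
69: 1101101 → 1, fb=0
70: 1011010 → 1, fb=1
71: 0110101 → 0, fb=1
72: 1101011 → 1, fb=0
73: 1010110 → 1, fb=1
74: 0101101 → 0, fb=1
75: 1011011 → 1, fb=1
76: 0110111 → 0, fb=1
77: 1101111 → 1, fb=0
78: 1011110 → 1, fb=1
79: 0111101 → 0, fb=1
80: 1111011 → 1, fb=0
81: 1110110 → 1, fb=0
82: 1101100 → 1, fb=0
83: 1011000 → 1, fb=1
84: 0110001 → 0, fb=1
85: 1100011 → 1, fb=0
86: 1000110 → 1, fb=1
87: 0001101 → 0, fb=0
88: 0011010 → 0, fb=0
89: 0110100 → 0, fb=1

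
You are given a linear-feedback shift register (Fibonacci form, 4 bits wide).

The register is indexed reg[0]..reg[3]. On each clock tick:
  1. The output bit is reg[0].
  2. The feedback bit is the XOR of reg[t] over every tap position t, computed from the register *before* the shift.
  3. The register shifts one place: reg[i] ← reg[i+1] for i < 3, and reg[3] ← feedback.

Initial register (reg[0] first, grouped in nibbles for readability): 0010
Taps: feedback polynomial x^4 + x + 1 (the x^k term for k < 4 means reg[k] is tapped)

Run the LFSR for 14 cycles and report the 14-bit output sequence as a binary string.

00100110101111

step | reg (before) | out | fb
   0 | 0010 | 0 | 0
   1 | 0100 | 0 | 1
   2 | 1001 | 1 | 1
   3 | 0011 | 0 | 0
   4 | 0110 | 0 | 1
   5 | 1101 | 1 | 0
   6 | 1010 | 1 | 1
   7 | 0101 | 0 | 1
   8 | 1011 | 1 | 1
   9 | 0111 | 0 | 1
  10 | 1111 | 1 | 0
  11 | 1110 | 1 | 0
  12 | 1100 | 1 | 0
  13 | 1000 | 1 | 1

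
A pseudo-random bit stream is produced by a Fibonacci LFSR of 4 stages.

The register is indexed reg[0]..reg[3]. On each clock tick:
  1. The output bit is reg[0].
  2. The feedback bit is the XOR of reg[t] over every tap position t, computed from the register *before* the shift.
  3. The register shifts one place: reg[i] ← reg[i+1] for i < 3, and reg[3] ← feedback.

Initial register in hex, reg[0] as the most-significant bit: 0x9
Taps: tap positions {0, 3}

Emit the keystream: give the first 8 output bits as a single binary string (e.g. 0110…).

step | reg (before) | out | fb
   0 | 1001 | 1 | 0
   1 | 0010 | 0 | 0
   2 | 0100 | 0 | 0
   3 | 1000 | 1 | 1
   4 | 0001 | 0 | 1
   5 | 0011 | 0 | 1
   6 | 0111 | 0 | 1
   7 | 1111 | 1 | 0

10010001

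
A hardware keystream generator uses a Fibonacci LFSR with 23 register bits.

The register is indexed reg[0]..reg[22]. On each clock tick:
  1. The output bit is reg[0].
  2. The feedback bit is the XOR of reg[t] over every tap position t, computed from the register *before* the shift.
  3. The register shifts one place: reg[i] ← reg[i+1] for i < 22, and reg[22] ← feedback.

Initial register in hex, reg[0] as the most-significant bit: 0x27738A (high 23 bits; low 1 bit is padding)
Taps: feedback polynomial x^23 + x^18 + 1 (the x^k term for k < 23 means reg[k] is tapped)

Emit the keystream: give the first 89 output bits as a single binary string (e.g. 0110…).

00100111011100111000101000011110000101111010100101110111100100111100110010001011011111000

k : reg_k → out_k, fb_k
0: 00100111011100111000101 → 0, fb=0
1: 01001110111001110001010 → 0, fb=0
2: 10011101110011100010100 → 1, fb=0
3: 00111011100111000101000 → 0, fb=0
4: 01110111001110001010000 → 0, fb=1
5: 11101110011100010100001 → 1, fb=1
6: 11011100111000101000011 → 1, fb=1
7: 10111001110001010000111 → 1, fb=1
8: 01110011100010100001111 → 0, fb=0
9: 11100111000101000011110 → 1, fb=0
10: 11001110001010000111100 → 1, fb=0
11: 10011100010100001111000 → 1, fb=0
12: 00111000101000011110000 → 0, fb=1
13: 01110001010000111100001 → 0, fb=0
14: 11100010100001111000010 → 1, fb=1
15: 11000101000011110000101 → 1, fb=1
16: 10001010000111100001011 → 1, fb=1
17: 00010100001111000010111 → 0, fb=1
18: 00101000011110000101111 → 0, fb=0
19: 01010000111100001011110 → 0, fb=1
20: 10100001111000010111101 → 1, fb=0
21: 01000011110000101111010 → 0, fb=1
22: 10000111100001011110101 → 1, fb=0
23: 00001111000010111101010 → 0, fb=0
24: 00011110000101111010100 → 0, fb=1
25: 00111100001011110101001 → 0, fb=0
26: 01111000010111101010010 → 0, fb=1
27: 11110000101111010100101 → 1, fb=1
28: 11100001011110101001011 → 1, fb=1
29: 11000010111101010010111 → 1, fb=0
30: 10000101111010100101110 → 1, fb=1
31: 00001011110101001011101 → 0, fb=1
32: 00010111101010010111011 → 0, fb=1
33: 00101111010100101110111 → 0, fb=1
34: 01011110101001011101111 → 0, fb=0
35: 10111101010010111011110 → 1, fb=0
36: 01111010100101110111100 → 0, fb=1
37: 11110101001011101111001 → 1, fb=0
38: 11101010010111011110010 → 1, fb=0
39: 11010100101110111100100 → 1, fb=1
40: 10101001011101111001001 → 1, fb=1
41: 01010010111011110010011 → 0, fb=1
42: 10100101110111100100111 → 1, fb=1
43: 01001011101111001001111 → 0, fb=0
44: 10010111011110010011110 → 1, fb=0
45: 00101110111100100111100 → 0, fb=1
46: 01011101111001001111001 → 0, fb=1
47: 10111011110010011110011 → 1, fb=0
48: 01110111100100111100110 → 0, fb=0
49: 11101111001001111001100 → 1, fb=1
50: 11011110010011110011001 → 1, fb=0
51: 10111100100111100110010 → 1, fb=0
52: 01111001001111001100100 → 0, fb=0
53: 11110010011110011001000 → 1, fb=1
54: 11100100111100110010001 → 1, fb=0
55: 11001001111001100100010 → 1, fb=1
56: 10010011110011001000101 → 1, fb=1
57: 00100111100110010001011 → 0, fb=0
58: 01001111001100100010110 → 0, fb=1
59: 10011110011001000101101 → 1, fb=1
60: 00111100110010001011011 → 0, fb=1
61: 01111001100100010110111 → 0, fb=1
62: 11110011001000101101111 → 1, fb=1
63: 11100110010001011011111 → 1, fb=0
64: 11001100100010110111110 → 1, fb=0
65: 10011001000101101111100 → 1, fb=0
66: 00110010001011011111000 → 0, fb=1
67: 01100100010110111110001 → 0, fb=1
68: 11001000101101111100011 → 1, fb=1
69: 10010001011011111000111 → 1, fb=1
70: 00100010110111110001111 → 0, fb=0
71: 01000101101111100011110 → 0, fb=1
72: 10001011011111000111101 → 1, fb=0
73: 00010110111110001111010 → 0, fb=1
74: 00101101111100011110101 → 0, fb=1
75: 01011011111000111101011 → 0, fb=0
76: 10110111110001111010110 → 1, fb=0
77: 01101111100011110101100 → 0, fb=0
78: 11011111000111101011000 → 1, fb=0
79: 10111110001111010110000 → 1, fb=0
80: 01111100011110101100000 → 0, fb=0
81: 11111000111101011000000 → 1, fb=1
82: 11110001111010110000001 → 1, fb=1
83: 11100011110101100000011 → 1, fb=1
84: 11000111101011000000111 → 1, fb=1
85: 10001111010110000001111 → 1, fb=1
86: 00011110101100000011111 → 0, fb=1
87: 00111101011000000111111 → 0, fb=1
88: 01111010110000001111111 → 0, fb=1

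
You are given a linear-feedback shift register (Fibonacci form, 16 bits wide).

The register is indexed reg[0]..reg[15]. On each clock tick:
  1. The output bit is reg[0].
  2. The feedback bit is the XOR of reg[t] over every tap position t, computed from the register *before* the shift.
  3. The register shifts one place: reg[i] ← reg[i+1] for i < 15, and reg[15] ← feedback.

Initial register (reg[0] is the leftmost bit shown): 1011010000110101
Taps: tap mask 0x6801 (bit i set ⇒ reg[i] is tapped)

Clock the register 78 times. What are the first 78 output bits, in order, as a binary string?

101101000011010111010101011010011101010001010100110111101100100111011100100110

step | reg (before) | out | fb
   0 | 1011010000110101 | 1 | 1
   1 | 0110100001101011 | 0 | 1
   2 | 1101000011010111 | 1 | 0
   3 | 1010000110101110 | 1 | 1
   4 | 0100001101011101 | 0 | 0
   5 | 1000011010111010 | 1 | 1
   6 | 0000110101110101 | 0 | 0
   7 | 0001101011101010 | 0 | 1
   8 | 0011010111010101 | 0 | 0
   9 | 0110101110101010 | 0 | 1
  10 | 1101011101010101 | 1 | 1
  11 | 1010111010101011 | 1 | 0
  12 | 0101110101010110 | 0 | 1
  13 | 1011101010101101 | 1 | 0
  14 | 0111010101011010 | 0 | 0
  15 | 1110101010110100 | 1 | 1
  16 | 1101010101101001 | 1 | 1
  17 | 1010101011010011 | 1 | 1
  18 | 0101010110100111 | 0 | 0
  19 | 1010101101001110 | 1 | 1
  20 | 0101011010011101 | 0 | 0
  21 | 1010110100111010 | 1 | 1
  22 | 0101101001110101 | 0 | 0
  23 | 1011010011101010 | 1 | 0
  24 | 0110100111010100 | 0 | 0
  25 | 1101001110101000 | 1 | 1
  26 | 1010011101010001 | 1 | 0
  27 | 0100111010100010 | 0 | 1
  28 | 1001110101000101 | 1 | 0
  29 | 0011101010001010 | 0 | 1
  30 | 0111010100010101 | 0 | 0
  31 | 1110101000101010 | 1 | 0
  32 | 1101010001010100 | 1 | 1
  33 | 1010100010101001 | 1 | 1
  34 | 0101000101010011 | 0 | 0
  35 | 1010001010100110 | 1 | 1
  36 | 0100010101001101 | 0 | 1
  37 | 1000101010011011 | 1 | 1
  38 | 0001010100110111 | 0 | 1
  39 | 0010101001101111 | 0 | 0
  40 | 0101010011011110 | 0 | 1
  41 | 1010100110111101 | 1 | 1
  42 | 0101001101111011 | 0 | 0
  43 | 1010011011110110 | 1 | 0
  44 | 0100110111101100 | 0 | 1
  45 | 1001101111011001 | 1 | 0
  46 | 0011011110110010 | 0 | 0
  47 | 0110111101100100 | 0 | 1
  48 | 1101111011001001 | 1 | 1
  49 | 1011110110010011 | 1 | 1
  50 | 0111101100100111 | 0 | 0
  51 | 1111011001001110 | 1 | 1
  52 | 1110110010011101 | 1 | 1
  53 | 1101100100111011 | 1 | 1
  54 | 1011001001110111 | 1 | 0
  55 | 0110010011101110 | 0 | 0
  56 | 1100100111011100 | 1 | 1
  57 | 1001001110111001 | 1 | 0
  58 | 0010011101110010 | 0 | 0
  59 | 0100111011100100 | 0 | 1
  60 | 1001110111001001 | 1 | 1
  61 | 0011101110010011 | 0 | 0
  62 | 0111011100100110 | 0 | 0
  63 | 1110111001001100 | 1 | 0
  64 | 1101110010011000 | 1 | 0
  65 | 1011100100110000 | 1 | 0
  66 | 0111001001100000 | 0 | 0
  67 | 1110010011000000 | 1 | 1
  68 | 1100100110000001 | 1 | 1
  69 | 1001001100000011 | 1 | 0
  70 | 0010011000000110 | 0 | 0
  71 | 0100110000001100 | 0 | 1
  72 | 1001100000011001 | 1 | 0
  73 | 0011000000110010 | 0 | 0
  74 | 0110000001100100 | 0 | 1
  75 | 1100000011001001 | 1 | 1
  76 | 1000000110010011 | 1 | 1
  77 | 0000001100100111 | 0 | 0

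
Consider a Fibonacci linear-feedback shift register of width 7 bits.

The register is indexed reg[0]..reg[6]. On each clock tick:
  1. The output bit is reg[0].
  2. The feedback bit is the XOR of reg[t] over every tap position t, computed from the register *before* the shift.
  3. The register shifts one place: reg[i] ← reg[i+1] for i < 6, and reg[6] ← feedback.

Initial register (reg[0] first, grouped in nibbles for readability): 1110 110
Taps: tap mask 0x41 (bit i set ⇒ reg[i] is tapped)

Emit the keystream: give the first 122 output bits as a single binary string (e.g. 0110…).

11101101011011001001000111000010111110010101110011010001001111000101000011000001000000111111101010100110011101110100101100

tick  register→output (feedback)
  0  1110110→1 (1)
  1  1101101→1 (0)
  2  1011010→1 (1)
  3  0110101→0 (1)
  4  1101011→1 (0)
  5  1010110→1 (1)
  6  0101101→0 (1)
  7  1011011→1 (0)
  8  0110110→0 (0)
  9  1101100→1 (1)
 10  1011001→1 (0)
 11  0110010→0 (0)
 12  1100100→1 (1)
 13  1001001→1 (0)
 14  0010010→0 (0)
 15  0100100→0 (0)
 16  1001000→1 (1)
 17  0010001→0 (1)
 18  0100011→0 (1)
 19  1000111→1 (0)
 20  0001110→0 (0)
 21  0011100→0 (0)
 22  0111000→0 (0)
 23  1110000→1 (1)
 24  1100001→1 (0)
 25  1000010→1 (1)
 26  0000101→0 (1)
 27  0001011→0 (1)
 28  0010111→0 (1)
 29  0101111→0 (1)
 30  1011111→1 (0)
 31  0111110→0 (0)
 32  1111100→1 (1)
 33  1111001→1 (0)
 34  1110010→1 (1)
 35  1100101→1 (0)
 36  1001010→1 (1)
 37  0010101→0 (1)
 38  0101011→0 (1)
 39  1010111→1 (0)
 40  0101110→0 (0)
 41  1011100→1 (1)
 42  0111001→0 (1)
 43  1110011→1 (0)
 44  1100110→1 (1)
 45  1001101→1 (0)
 46  0011010→0 (0)
 47  0110100→0 (0)
 48  1101000→1 (1)
 49  1010001→1 (0)
 50  0100010→0 (0)
 51  1000100→1 (1)
 52  0001001→0 (1)
 53  0010011→0 (1)
 54  0100111→0 (1)
 55  1001111→1 (0)
 56  0011110→0 (0)
 57  0111100→0 (0)
 58  1111000→1 (1)
 59  1110001→1 (0)
 60  1100010→1 (1)
 61  1000101→1 (0)
 62  0001010→0 (0)
 63  0010100→0 (0)
 64  0101000→0 (0)
 65  1010000→1 (1)
 66  0100001→0 (1)
 67  1000011→1 (0)
 68  0000110→0 (0)
 69  0001100→0 (0)
 70  0011000→0 (0)
 71  0110000→0 (0)
 72  1100000→1 (1)
 73  1000001→1 (0)
 74  0000010→0 (0)
 75  0000100→0 (0)
 76  0001000→0 (0)
 77  0010000→0 (0)
 78  0100000→0 (0)
 79  1000000→1 (1)
 80  0000001→0 (1)
 81  0000011→0 (1)
 82  0000111→0 (1)
 83  0001111→0 (1)
 84  0011111→0 (1)
 85  0111111→0 (1)
 86  1111111→1 (0)
 87  1111110→1 (1)
 88  1111101→1 (0)
 89  1111010→1 (1)
 90  1110101→1 (0)
 91  1101010→1 (1)
 92  1010101→1 (0)
 93  0101010→0 (0)
 94  1010100→1 (1)
 95  0101001→0 (1)
 96  1010011→1 (0)
 97  0100110→0 (0)
 98  1001100→1 (1)
 99  0011001→0 (1)
100  0110011→0 (1)
101  1100111→1 (0)
102  1001110→1 (1)
103  0011101→0 (1)
104  0111011→0 (1)
105  1110111→1 (0)
106  1101110→1 (1)
107  1011101→1 (0)
108  0111010→0 (0)
109  1110100→1 (1)
110  1101001→1 (0)
111  1010010→1 (1)
112  0100101→0 (1)
113  1001011→1 (0)
114  0010110→0 (0)
115  0101100→0 (0)
116  1011000→1 (1)
117  0110001→0 (1)
118  1100011→1 (0)
119  1000110→1 (1)
120  0001101→0 (1)
121  0011011→0 (1)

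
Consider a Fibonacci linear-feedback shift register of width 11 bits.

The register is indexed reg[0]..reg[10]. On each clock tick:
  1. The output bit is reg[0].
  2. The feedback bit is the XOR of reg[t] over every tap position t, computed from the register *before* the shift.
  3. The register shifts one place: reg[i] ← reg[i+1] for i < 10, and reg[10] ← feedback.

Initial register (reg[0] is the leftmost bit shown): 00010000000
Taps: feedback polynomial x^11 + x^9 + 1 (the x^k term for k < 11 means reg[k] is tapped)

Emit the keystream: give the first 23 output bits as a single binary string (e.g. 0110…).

k : reg_k → out_k, fb_k
0: 00010000000 → 0, fb=0
1: 00100000000 → 0, fb=0
2: 01000000000 → 0, fb=0
3: 10000000000 → 1, fb=1
4: 00000000001 → 0, fb=0
5: 00000000010 → 0, fb=1
6: 00000000101 → 0, fb=0
7: 00000001010 → 0, fb=1
8: 00000010101 → 0, fb=0
9: 00000101010 → 0, fb=1
10: 00001010101 → 0, fb=0
11: 00010101010 → 0, fb=1
12: 00101010101 → 0, fb=0
13: 01010101010 → 0, fb=1
14: 10101010101 → 1, fb=1
15: 01010101011 → 0, fb=1
16: 10101010111 → 1, fb=0
17: 01010101110 → 0, fb=1
18: 10101011101 → 1, fb=1
19: 01010111011 → 0, fb=1
20: 10101110111 → 1, fb=0
21: 01011101110 → 0, fb=1
22: 10111011101 → 1, fb=1

00010000000000101010101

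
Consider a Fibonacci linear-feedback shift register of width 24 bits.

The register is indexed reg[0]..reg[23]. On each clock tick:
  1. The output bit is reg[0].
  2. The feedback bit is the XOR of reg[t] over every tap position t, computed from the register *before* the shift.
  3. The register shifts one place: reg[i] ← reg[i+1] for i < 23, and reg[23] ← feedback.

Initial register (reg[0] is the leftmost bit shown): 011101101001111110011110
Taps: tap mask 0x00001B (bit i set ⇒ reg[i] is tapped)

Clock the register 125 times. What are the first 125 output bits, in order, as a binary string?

01110110100111111001111001000110101001011011010010010100100110000011000001010000111010101101011101111000110001001011010111000

step | reg (before) | out | fb
   0 | 011101101001111110011110 | 0 | 0
   1 | 111011010011111100111100 | 1 | 1
   2 | 110110100111111001111001 | 1 | 0
   3 | 101101001111110011110010 | 1 | 0
   4 | 011010011111100111100100 | 0 | 0
   5 | 110100111111001111001000 | 1 | 1
   6 | 101001111110011110010001 | 1 | 1
   7 | 010011111100111100100011 | 0 | 0
   8 | 100111111001111001000110 | 1 | 1
   9 | 001111110011110010001101 | 0 | 0
  10 | 011111100111100100011010 | 0 | 1
  11 | 111111001111001000110101 | 1 | 0
  12 | 111110011110010001101010 | 1 | 0
  13 | 111100111100100011010100 | 1 | 1
  14 | 111001111001000110101001 | 1 | 0
  15 | 110011110010001101010010 | 1 | 1
  16 | 100111100100011010100101 | 1 | 1
  17 | 001111001000110101001011 | 0 | 0
  18 | 011110010001101010010110 | 0 | 1
  19 | 111100100011010100101101 | 1 | 1
  20 | 111001000110101001011011 | 1 | 0
  21 | 110010001101010010110110 | 1 | 1
  22 | 100100011010100101101101 | 1 | 0
  23 | 001000110101001011011010 | 0 | 0
  24 | 010001101010010110110100 | 0 | 1
  25 | 100011010100101101101001 | 1 | 0
  26 | 000110101001011011010010 | 0 | 0
  27 | 001101010010110110100100 | 0 | 1
  28 | 011010100101101101001001 | 0 | 0
  29 | 110101001011011010010010 | 1 | 1
  30 | 101010010110110100100101 | 1 | 0
  31 | 010100101101101001001010 | 0 | 0
  32 | 101001011011010010010100 | 1 | 1
  33 | 010010110110100100101001 | 0 | 0
  34 | 100101101101001001010010 | 1 | 0
  35 | 001011011010010010100100 | 0 | 1
  36 | 010110110100100101001001 | 0 | 1
  37 | 101101101001001010010011 | 1 | 0
  38 | 011011010010010100100110 | 0 | 0
  39 | 110110100100101001001100 | 1 | 0
  40 | 101101001001010010011000 | 1 | 0
  41 | 011010010010100100110000 | 0 | 0
  42 | 110100100101001001100000 | 1 | 1
  43 | 101001001010010011000001 | 1 | 1
  44 | 010010010100100110000011 | 0 | 0
  45 | 100100101001001100000110 | 1 | 0
  46 | 001001010010011000001100 | 0 | 0
  47 | 010010100100110000011000 | 0 | 0
  48 | 100101001001100000110000 | 1 | 0
  49 | 001010010011000001100000 | 0 | 1
  50 | 010100100110000011000001 | 0 | 0
  51 | 101001001100000110000010 | 1 | 1
  52 | 010010011000001100000101 | 0 | 0
  53 | 100100110000011000001010 | 1 | 0
  54 | 001001100000110000010100 | 0 | 0
  55 | 010011000001100000101000 | 0 | 0
  56 | 100110000011000001010000 | 1 | 1
  57 | 001100000110000010100001 | 0 | 1
  58 | 011000001100000101000011 | 0 | 1
  59 | 110000011000001010000111 | 1 | 0
  60 | 100000110000010100001110 | 1 | 1
  61 | 000001100000101000011101 | 0 | 0
  62 | 000011000001010000111010 | 0 | 1
  63 | 000110000010100001110101 | 0 | 0
  64 | 001100000101000011101010 | 0 | 1
  65 | 011000001010000111010101 | 0 | 1
  66 | 110000010100001110101011 | 1 | 0
  67 | 100000101000011101010110 | 1 | 1
  68 | 000001010000111010101101 | 0 | 0
  69 | 000010100001110101011010 | 0 | 1
  70 | 000101000011101010110101 | 0 | 1
  71 | 001010000111010101101011 | 0 | 1
  72 | 010100001110101011010111 | 0 | 0
  73 | 101000011101010110101110 | 1 | 1
  74 | 010000111010101101011101 | 0 | 1
  75 | 100001110101011010111011 | 1 | 1
  76 | 000011101010110101110111 | 0 | 1
  77 | 000111010101101011101111 | 0 | 0
  78 | 001110101011010111011110 | 0 | 0
  79 | 011101010110101110111100 | 0 | 0
  80 | 111010101101011101111000 | 1 | 1
  81 | 110101011010111011110001 | 1 | 1
  82 | 101010110101110111100011 | 1 | 0
  83 | 010101101011101111000110 | 0 | 0
  84 | 101011010111011110001100 | 1 | 0
  85 | 010110101110111100011000 | 0 | 1
  86 | 101101011101111000110001 | 1 | 0
  87 | 011010111011110001100010 | 0 | 0
  88 | 110101110111100011000100 | 1 | 1
  89 | 101011101111000110001001 | 1 | 0
  90 | 010111011110001100010010 | 0 | 1
  91 | 101110111100011000100101 | 1 | 1
  92 | 011101111000110001001011 | 0 | 0
  93 | 111011110001100010010110 | 1 | 1
  94 | 110111100011000100101101 | 1 | 0
  95 | 101111000110001001011010 | 1 | 1
  96 | 011110001100010010110101 | 0 | 1
  97 | 111100011000100101101011 | 1 | 1
  98 | 111000110001001011010111 | 1 | 0
  99 | 110001100010010110101110 | 1 | 0
 100 | 100011000100101101011100 | 1 | 0
 101 | 000110001001011010111000 | 0 | 0
 102 | 001100010010110101110000 | 0 | 1
 103 | 011000100101101011100001 | 0 | 1
 104 | 110001001011010111000011 | 1 | 0
 105 | 100010010110101110000110 | 1 | 0
 106 | 000100101101011100001100 | 0 | 1
 107 | 001001011010111000011001 | 0 | 0
 108 | 010010110101110000110010 | 0 | 0
 109 | 100101101011100001100100 | 1 | 0
 110 | 001011010111000011001000 | 0 | 1
 111 | 010110101110000110010001 | 0 | 1
 112 | 101101011100001100100011 | 1 | 0
 113 | 011010111000011001000110 | 0 | 0
 114 | 110101110000110010001100 | 1 | 1
 115 | 101011100001100100011001 | 1 | 0
 116 | 010111000011001000110010 | 0 | 1
 117 | 101110000110010001100101 | 1 | 1
 118 | 011100001100100011001011 | 0 | 0
 119 | 111000011001000110010110 | 1 | 0
 120 | 110000110010001100101100 | 1 | 0
 121 | 100001100100011001011000 | 1 | 1
 122 | 000011001000110010110001 | 0 | 1
 123 | 000110010001100101100011 | 0 | 0
 124 | 001100100011001011000110 | 0 | 1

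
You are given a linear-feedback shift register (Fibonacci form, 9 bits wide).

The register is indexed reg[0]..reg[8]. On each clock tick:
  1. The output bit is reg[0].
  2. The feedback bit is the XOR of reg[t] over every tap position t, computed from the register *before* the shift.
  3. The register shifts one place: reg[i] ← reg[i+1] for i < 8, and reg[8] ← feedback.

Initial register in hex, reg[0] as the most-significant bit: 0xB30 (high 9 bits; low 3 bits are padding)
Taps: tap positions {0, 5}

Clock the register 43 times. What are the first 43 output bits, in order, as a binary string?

1011001101101111010000111001100001001000101

tick  register→output (feedback)
  0  101100110→1 (1)
  1  011001101→0 (1)
  2  110011011→1 (0)
  3  100110110→1 (1)
  4  001101101→0 (1)
  5  011011011→0 (1)
  6  110110111→1 (1)
  7  101101111→1 (0)
  8  011011110→0 (1)
  9  110111101→1 (0)
 10  101111010→1 (0)
 11  011110100→0 (0)
 12  111101000→1 (0)
 13  111010000→1 (1)
 14  110100001→1 (1)
 15  101000011→1 (1)
 16  010000111→0 (0)
 17  100001110→1 (0)
 18  000011100→0 (1)
 19  000111001→0 (1)
 20  001110011→0 (0)
 21  011100110→0 (0)
 22  111001100→1 (0)
 23  110011000→1 (0)
 24  100110000→1 (1)
 25  001100001→0 (0)
 26  011000010→0 (0)
 27  110000100→1 (1)
 28  100001001→1 (0)
 29  000010010→0 (0)
 30  000100100→0 (0)
 31  001001000→0 (1)
 32  010010001→0 (0)
 33  100100010→1 (1)
 34  001000101→0 (0)
 35  010001010→0 (1)
 36  100010101→1 (1)
 37  000101011→0 (1)
 38  001010111→0 (0)
 39  010101110→0 (1)
 40  101011101→1 (0)
 41  010111010→0 (1)
 42  101110101→1 (1)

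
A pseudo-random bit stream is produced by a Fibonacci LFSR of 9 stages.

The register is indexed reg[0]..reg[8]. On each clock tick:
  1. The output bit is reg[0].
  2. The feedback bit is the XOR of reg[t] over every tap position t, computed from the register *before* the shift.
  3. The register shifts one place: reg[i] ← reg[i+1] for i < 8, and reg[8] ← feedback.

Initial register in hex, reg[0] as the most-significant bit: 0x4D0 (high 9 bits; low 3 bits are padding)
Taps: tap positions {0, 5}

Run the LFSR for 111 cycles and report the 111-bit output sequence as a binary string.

010011010111000110100010111111101001011000101001100011000000011001100101011001001111110110100100100110111111001

step | reg (before) | out | fb
   0 | 010011010 | 0 | 1
   1 | 100110101 | 1 | 1
   2 | 001101011 | 0 | 1
   3 | 011010111 | 0 | 0
   4 | 110101110 | 1 | 0
   5 | 101011100 | 1 | 0
   6 | 010111000 | 0 | 1
   7 | 101110001 | 1 | 1
   8 | 011100011 | 0 | 0
   9 | 111000110 | 1 | 1
  10 | 110001101 | 1 | 0
  11 | 100011010 | 1 | 0
  12 | 000110100 | 0 | 0
  13 | 001101000 | 0 | 1
  14 | 011010001 | 0 | 0
  15 | 110100010 | 1 | 1
  16 | 101000101 | 1 | 1
  17 | 010001011 | 0 | 1
  18 | 100010111 | 1 | 1
  19 | 000101111 | 0 | 1
  20 | 001011111 | 0 | 1
  21 | 010111111 | 0 | 1
  22 | 101111111 | 1 | 0
  23 | 011111110 | 0 | 1
  24 | 111111101 | 1 | 0
  25 | 111111010 | 1 | 0
  26 | 111110100 | 1 | 1
  27 | 111101001 | 1 | 0
  28 | 111010010 | 1 | 1
  29 | 110100101 | 1 | 1
  30 | 101001011 | 1 | 0
  31 | 010010110 | 0 | 0
  32 | 100101100 | 1 | 0
  33 | 001011000 | 0 | 1
  34 | 010110001 | 0 | 0
  35 | 101100010 | 1 | 1
  36 | 011000101 | 0 | 0
  37 | 110001010 | 1 | 0
  38 | 100010100 | 1 | 1
  39 | 000101001 | 0 | 1
  40 | 001010011 | 0 | 0
  41 | 010100110 | 0 | 0
  42 | 101001100 | 1 | 0
  43 | 010011000 | 0 | 1
  44 | 100110001 | 1 | 1
  45 | 001100011 | 0 | 0
  46 | 011000110 | 0 | 0
  47 | 110001100 | 1 | 0
  48 | 100011000 | 1 | 0
  49 | 000110000 | 0 | 0
  50 | 001100000 | 0 | 0
  51 | 011000000 | 0 | 0
  52 | 110000000 | 1 | 1
  53 | 100000001 | 1 | 1
  54 | 000000011 | 0 | 0
  55 | 000000110 | 0 | 0
  56 | 000001100 | 0 | 1
  57 | 000011001 | 0 | 1
  58 | 000110011 | 0 | 0
  59 | 001100110 | 0 | 0
  60 | 011001100 | 0 | 1
  61 | 110011001 | 1 | 0
  62 | 100110010 | 1 | 1
  63 | 001100101 | 0 | 0
  64 | 011001010 | 0 | 1
  65 | 110010101 | 1 | 1
  66 | 100101011 | 1 | 0
  67 | 001010110 | 0 | 0
  68 | 010101100 | 0 | 1
  69 | 101011001 | 1 | 0
  70 | 010110010 | 0 | 0
  71 | 101100100 | 1 | 1
  72 | 011001001 | 0 | 1
  73 | 110010011 | 1 | 1
  74 | 100100111 | 1 | 1
  75 | 001001111 | 0 | 1
  76 | 010011111 | 0 | 1
  77 | 100111111 | 1 | 0
  78 | 001111110 | 0 | 1
  79 | 011111101 | 0 | 1
  80 | 111111011 | 1 | 0
  81 | 111110110 | 1 | 1
  82 | 111101101 | 1 | 0
  83 | 111011010 | 1 | 0
  84 | 110110100 | 1 | 1
  85 | 101101001 | 1 | 0
  86 | 011010010 | 0 | 0
  87 | 110100100 | 1 | 1
  88 | 101001001 | 1 | 0
  89 | 010010010 | 0 | 0
  90 | 100100100 | 1 | 1
  91 | 001001001 | 0 | 1
  92 | 010010011 | 0 | 0
  93 | 100100110 | 1 | 1
  94 | 001001101 | 0 | 1
  95 | 010011011 | 0 | 1
  96 | 100110111 | 1 | 1
  97 | 001101111 | 0 | 1
  98 | 011011111 | 0 | 1
  99 | 110111111 | 1 | 0
 100 | 101111110 | 1 | 0
 101 | 011111100 | 0 | 1
 102 | 111111001 | 1 | 0
 103 | 111110010 | 1 | 1
 104 | 111100101 | 1 | 1
 105 | 111001011 | 1 | 0
 106 | 110010110 | 1 | 1
 107 | 100101101 | 1 | 0
 108 | 001011010 | 0 | 1
 109 | 010110101 | 0 | 0
 110 | 101101010 | 1 | 0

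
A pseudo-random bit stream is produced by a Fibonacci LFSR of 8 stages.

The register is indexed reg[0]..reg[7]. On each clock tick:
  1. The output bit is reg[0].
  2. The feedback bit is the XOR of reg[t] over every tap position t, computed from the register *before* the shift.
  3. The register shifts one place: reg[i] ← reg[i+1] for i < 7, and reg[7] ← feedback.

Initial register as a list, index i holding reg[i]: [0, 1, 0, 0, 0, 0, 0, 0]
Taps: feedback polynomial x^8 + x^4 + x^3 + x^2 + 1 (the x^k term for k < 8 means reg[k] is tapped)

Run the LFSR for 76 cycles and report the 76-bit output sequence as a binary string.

0100000001000111000100101110000001100100100110111001000001010110110101100101

step | reg (before) | out | fb
   0 | 01000000 | 0 | 0
   1 | 10000000 | 1 | 1
   2 | 00000001 | 0 | 0
   3 | 00000010 | 0 | 0
   4 | 00000100 | 0 | 0
   5 | 00001000 | 0 | 1
   6 | 00010001 | 0 | 1
   7 | 00100011 | 0 | 1
   8 | 01000111 | 0 | 0
   9 | 10001110 | 1 | 0
  10 | 00011100 | 0 | 0
  11 | 00111000 | 0 | 1
  12 | 01110001 | 0 | 0
  13 | 11100010 | 1 | 0
  14 | 11000100 | 1 | 1
  15 | 10001001 | 1 | 0
  16 | 00010010 | 0 | 1
  17 | 00100101 | 0 | 1
  18 | 01001011 | 0 | 1
  19 | 10010111 | 1 | 0
  20 | 00101110 | 0 | 0
  21 | 01011100 | 0 | 0
  22 | 10111000 | 1 | 0
  23 | 01110000 | 0 | 0
  24 | 11100000 | 1 | 0
  25 | 11000000 | 1 | 1
  26 | 10000001 | 1 | 1
  27 | 00000011 | 0 | 0
  28 | 00000110 | 0 | 0
  29 | 00001100 | 0 | 1
  30 | 00011001 | 0 | 0
  31 | 00110010 | 0 | 0
  32 | 01100100 | 0 | 1
  33 | 11001001 | 1 | 0
  34 | 10010010 | 1 | 0
  35 | 00100100 | 0 | 1
  36 | 01001001 | 0 | 1
  37 | 10010011 | 1 | 0
  38 | 00100110 | 0 | 1
  39 | 01001101 | 0 | 1
  40 | 10011011 | 1 | 1
  41 | 00110111 | 0 | 0
  42 | 01101110 | 0 | 0
  43 | 11011100 | 1 | 1
  44 | 10111001 | 1 | 0
  45 | 01110010 | 0 | 0
  46 | 11100100 | 1 | 0
  47 | 11001000 | 1 | 0
  48 | 10010000 | 1 | 0
  49 | 00100000 | 0 | 1
  50 | 01000001 | 0 | 0
  51 | 10000010 | 1 | 1
  52 | 00000101 | 0 | 0
  53 | 00001010 | 0 | 1
  54 | 00010101 | 0 | 1
  55 | 00101011 | 0 | 0
  56 | 01010110 | 0 | 1
  57 | 10101101 | 1 | 1
  58 | 01011011 | 0 | 0
  59 | 10110110 | 1 | 1
  60 | 01101101 | 0 | 0
  61 | 11011010 | 1 | 1
  62 | 10110101 | 1 | 1
  63 | 01101011 | 0 | 0
  64 | 11010110 | 1 | 0
  65 | 10101100 | 1 | 1
  66 | 01011001 | 0 | 0
  67 | 10110010 | 1 | 1
  68 | 01100101 | 0 | 1
  69 | 11001011 | 1 | 0
  70 | 10010110 | 1 | 0
  71 | 00101100 | 0 | 0
  72 | 01011000 | 0 | 0
  73 | 10110000 | 1 | 1
  74 | 01100001 | 0 | 1
  75 | 11000011 | 1 | 1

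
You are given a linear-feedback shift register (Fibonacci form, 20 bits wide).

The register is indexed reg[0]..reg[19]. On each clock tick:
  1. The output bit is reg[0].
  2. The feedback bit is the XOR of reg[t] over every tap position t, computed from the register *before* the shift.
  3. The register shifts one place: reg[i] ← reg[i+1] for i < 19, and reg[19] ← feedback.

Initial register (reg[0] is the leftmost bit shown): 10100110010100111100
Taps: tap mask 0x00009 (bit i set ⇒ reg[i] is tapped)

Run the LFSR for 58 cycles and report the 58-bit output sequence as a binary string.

1010011001010011110010010100110011011000001100101010000110

step | reg (before) | out | fb
   0 | 10100110010100111100 | 1 | 1
   1 | 01001100101001111001 | 0 | 0
   2 | 10011001010011110010 | 1 | 0
   3 | 00110010100111100100 | 0 | 1
   4 | 01100101001111001001 | 0 | 0
   5 | 11001010011110010010 | 1 | 1
   6 | 10010100111100100101 | 1 | 0
   7 | 00101001111001001010 | 0 | 0
   8 | 01010011110010010100 | 0 | 1
   9 | 10100111100100101001 | 1 | 1
  10 | 01001111001001010011 | 0 | 0
  11 | 10011110010010100110 | 1 | 0
  12 | 00111100100101001100 | 0 | 1
  13 | 01111001001010011001 | 0 | 1
  14 | 11110010010100110011 | 1 | 0
  15 | 11100100101001100110 | 1 | 1
  16 | 11001001010011001101 | 1 | 1
  17 | 10010010100110011011 | 1 | 0
  18 | 00100101001100110110 | 0 | 0
  19 | 01001010011001101100 | 0 | 0
  20 | 10010100110011011000 | 1 | 0
  21 | 00101001100110110000 | 0 | 0
  22 | 01010011001101100000 | 0 | 1
  23 | 10100110011011000001 | 1 | 1
  24 | 01001100110110000011 | 0 | 0
  25 | 10011001101100000110 | 1 | 0
  26 | 00110011011000001100 | 0 | 1
  27 | 01100110110000011001 | 0 | 0
  28 | 11001101100000110010 | 1 | 1
  29 | 10011011000001100101 | 1 | 0
  30 | 00110110000011001010 | 0 | 1
  31 | 01101100000110010101 | 0 | 0
  32 | 11011000001100101010 | 1 | 0
  33 | 10110000011001010100 | 1 | 0
  34 | 01100000110010101000 | 0 | 0
  35 | 11000001100101010000 | 1 | 1
  36 | 10000011001010100001 | 1 | 1
  37 | 00000110010101000011 | 0 | 0
  38 | 00001100101010000110 | 0 | 0
  39 | 00011001010100001100 | 0 | 1
  40 | 00110010101000011001 | 0 | 1
  41 | 01100101010000110011 | 0 | 0
  42 | 11001010100001100110 | 1 | 1
  43 | 10010101000011001101 | 1 | 0
  44 | 00101010000110011010 | 0 | 0
  45 | 01010100001100110100 | 0 | 1
  46 | 10101000011001101001 | 1 | 1
  47 | 01010000110011010011 | 0 | 1
  48 | 10100001100110100111 | 1 | 1
  49 | 01000011001101001111 | 0 | 0
  50 | 10000110011010011110 | 1 | 1
  51 | 00001100110100111101 | 0 | 0
  52 | 00011001101001111010 | 0 | 1
  53 | 00110011010011110101 | 0 | 1
  54 | 01100110100111101011 | 0 | 0
  55 | 11001101001111010110 | 1 | 1
  56 | 10011010011110101101 | 1 | 0
  57 | 00110100111101011010 | 0 | 1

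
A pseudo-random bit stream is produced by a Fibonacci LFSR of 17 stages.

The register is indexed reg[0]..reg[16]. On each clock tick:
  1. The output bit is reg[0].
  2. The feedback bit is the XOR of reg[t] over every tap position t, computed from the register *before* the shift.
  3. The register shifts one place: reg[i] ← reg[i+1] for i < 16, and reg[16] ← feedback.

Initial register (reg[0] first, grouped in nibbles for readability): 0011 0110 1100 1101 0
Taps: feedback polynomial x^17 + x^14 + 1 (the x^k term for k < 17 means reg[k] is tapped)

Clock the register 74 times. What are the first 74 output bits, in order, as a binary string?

00110110110011010011110011111001101010110001111100110011111100011010110001

step | reg (before) | out | fb
   0 | 00110110110011010 | 0 | 0
   1 | 01101101100110100 | 0 | 1
   2 | 11011011001101001 | 1 | 1
   3 | 10110110011010011 | 1 | 1
   4 | 01101100110100111 | 0 | 1
   5 | 11011001101001111 | 1 | 0
   6 | 10110011010011110 | 1 | 0
   7 | 01100110100111100 | 0 | 1
   8 | 11001101001111001 | 1 | 1
   9 | 10011010011110011 | 1 | 1
  10 | 00110100111100111 | 0 | 1
  11 | 01101001111001111 | 0 | 1
  12 | 11010011110011111 | 1 | 0
  13 | 10100111100111110 | 1 | 0
  14 | 01001111001111100 | 0 | 1
  15 | 10011110011111001 | 1 | 1
  16 | 00111100111110011 | 0 | 0
  17 | 01111001111100110 | 0 | 1
  18 | 11110011111001101 | 1 | 0
  19 | 11100111110011010 | 1 | 1
  20 | 11001111100110101 | 1 | 0
  21 | 10011111001101010 | 1 | 1
  22 | 00111110011010101 | 0 | 1
  23 | 01111100110101011 | 0 | 0
  24 | 11111001101010110 | 1 | 0
  25 | 11110011010101100 | 1 | 0
  26 | 11100110101011000 | 1 | 1
  27 | 11001101010110001 | 1 | 1
  28 | 10011010101100011 | 1 | 1
  29 | 00110101011000111 | 0 | 1
  30 | 01101010110001111 | 0 | 1
  31 | 11010101100011111 | 1 | 0
  32 | 10101011000111110 | 1 | 0
  33 | 01010110001111100 | 0 | 1
  34 | 10101100011111001 | 1 | 1
  35 | 01011000111110011 | 0 | 0
  36 | 10110001111100110 | 1 | 0
  37 | 01100011111001100 | 0 | 1
  38 | 11000111110011001 | 1 | 1
  39 | 10001111100110011 | 1 | 1
  40 | 00011111001100111 | 0 | 1
  41 | 00111110011001111 | 0 | 1
  42 | 01111100110011111 | 0 | 1
  43 | 11111001100111111 | 1 | 0
  44 | 11110011001111110 | 1 | 0
  45 | 11100110011111100 | 1 | 0
  46 | 11001100111111000 | 1 | 1
  47 | 10011001111110001 | 1 | 1
  48 | 00110011111100011 | 0 | 0
  49 | 01100111111000110 | 0 | 1
  50 | 11001111110001101 | 1 | 0
  51 | 10011111100011010 | 1 | 1
  52 | 00111111000110101 | 0 | 1
  53 | 01111110001101011 | 0 | 0
  54 | 11111100011010110 | 1 | 0
  55 | 11111000110101100 | 1 | 0
  56 | 11110001101011000 | 1 | 1
  57 | 11100011010110001 | 1 | 1
  58 | 11000110101100011 | 1 | 1
  59 | 10001101011000111 | 1 | 0
  60 | 00011010110001110 | 0 | 1
  61 | 00110101100011101 | 0 | 1
  62 | 01101011000111011 | 0 | 0
  63 | 11010110001110110 | 1 | 0
  64 | 10101100011101100 | 1 | 0
  65 | 01011000111011000 | 0 | 0
  66 | 10110001110110000 | 1 | 1
  67 | 01100011101100001 | 0 | 0
  68 | 11000111011000010 | 1 | 1
  69 | 10001110110000101 | 1 | 0
  70 | 00011101100001010 | 0 | 0
  71 | 00111011000010100 | 0 | 1
  72 | 01110110000101001 | 0 | 0
  73 | 11101100001010010 | 1 | 1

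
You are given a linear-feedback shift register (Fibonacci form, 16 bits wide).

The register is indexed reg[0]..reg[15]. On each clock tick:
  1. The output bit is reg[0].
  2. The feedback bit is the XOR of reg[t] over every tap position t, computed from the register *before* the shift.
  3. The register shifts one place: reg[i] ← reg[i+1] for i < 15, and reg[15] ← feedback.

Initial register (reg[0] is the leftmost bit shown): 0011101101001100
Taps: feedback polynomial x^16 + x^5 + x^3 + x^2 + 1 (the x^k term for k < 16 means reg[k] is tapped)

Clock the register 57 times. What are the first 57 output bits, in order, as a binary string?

k : reg_k → out_k, fb_k
0: 0011101101001100 → 0, fb=0
1: 0111011010011000 → 0, fb=1
2: 1110110100110001 → 1, fb=1
3: 1101101001100011 → 1, fb=0
4: 1011010011000110 → 1, fb=0
5: 0110100110001100 → 0, fb=1
6: 1101001100011001 → 1, fb=0
7: 1010011000110010 → 1, fb=1
8: 0100110001100101 → 0, fb=1
9: 1001100011001011 → 1, fb=0
10: 0011000110010110 → 0, fb=0
11: 0110001100101100 → 0, fb=1
12: 1100011001011001 → 1, fb=0
13: 1000110010110010 → 1, fb=0
14: 0001100101100100 → 0, fb=1
15: 0011001011001001 → 0, fb=0
16: 0110010110010010 → 0, fb=0
17: 1100101100100100 → 1, fb=1
18: 1001011001001001 → 1, fb=1
19: 0010110010010011 → 0, fb=0
20: 0101100100100110 → 0, fb=1
21: 1011001001001101 → 1, fb=1
22: 0110010010011011 → 0, fb=0
23: 1100100100110110 → 1, fb=1
24: 1001001001101101 → 1, fb=0
25: 0010010011011010 → 0, fb=0
26: 0100100110110100 → 0, fb=0
27: 1001001101101000 → 1, fb=0
28: 0010011011010000 → 0, fb=0
29: 0100110110100000 → 0, fb=1
30: 1001101101000001 → 1, fb=0
31: 0011011010000010 → 0, fb=1
32: 0110110100000101 → 0, fb=0
33: 1101101000001010 → 1, fb=0
34: 1011010000010100 → 1, fb=0
35: 0110100000101000 → 0, fb=1
36: 1101000001010001 → 1, fb=0
37: 1010000010100010 → 1, fb=0
38: 0100000101000100 → 0, fb=0
39: 1000001010001000 → 1, fb=1
40: 0000010100010001 → 0, fb=1
41: 0000101000100011 → 0, fb=0
42: 0001010001000110 → 0, fb=0
43: 0010100010001100 → 0, fb=1
44: 0101000100011001 → 0, fb=1
45: 1010001000110011 → 1, fb=0
46: 0100010001100110 → 0, fb=1
47: 1000100011001101 → 1, fb=1
48: 0001000110011011 → 0, fb=1
49: 0010001100110111 → 0, fb=1
50: 0100011001101111 → 0, fb=1
51: 1000110011011111 → 1, fb=0
52: 0001100110111110 → 0, fb=1
53: 0011001101111101 → 0, fb=0
54: 0110011011111010 → 0, fb=0
55: 1100110111110100 → 1, fb=0
56: 1001101111101000 → 1, fb=0

001110110100110001100101100100100110110100000101000100011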